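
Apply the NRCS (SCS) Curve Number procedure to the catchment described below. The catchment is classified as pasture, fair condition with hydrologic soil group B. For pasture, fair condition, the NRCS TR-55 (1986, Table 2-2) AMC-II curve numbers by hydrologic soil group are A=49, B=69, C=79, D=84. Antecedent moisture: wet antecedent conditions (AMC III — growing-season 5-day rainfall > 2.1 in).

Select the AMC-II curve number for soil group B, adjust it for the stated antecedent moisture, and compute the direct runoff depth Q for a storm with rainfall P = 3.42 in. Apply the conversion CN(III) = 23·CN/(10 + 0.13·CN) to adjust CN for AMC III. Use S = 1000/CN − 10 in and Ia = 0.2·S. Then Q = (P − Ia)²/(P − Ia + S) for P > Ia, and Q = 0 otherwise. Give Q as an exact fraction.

Q = 57781102129/31373164950 in ≈ 1.842 in

NRCS table: pasture, fair condition, soil group B → CN(II) = 69
Adjust CN=69 to AMC III: 23·69/(10 + 0.13·69) → 1587 ÷ (1897/100) = 158700/1897 ≈ 83.658
S = 1000/(158700/1897) − 10 = 3100/1587 in ≈ 1.953 in
Ia = 0.2·(3100/1587) = 620/1587 in ≈ 0.391 in
Excess rainfall: 3.420 − 0.391 = 3.029 in; P > Ia so Q > 0
Runoff Q = (P−Ia)²/(P−Ia+S) = (3.029)²/(3.029+1.953) = 57781102129/31373164950 ≈ 1.842 in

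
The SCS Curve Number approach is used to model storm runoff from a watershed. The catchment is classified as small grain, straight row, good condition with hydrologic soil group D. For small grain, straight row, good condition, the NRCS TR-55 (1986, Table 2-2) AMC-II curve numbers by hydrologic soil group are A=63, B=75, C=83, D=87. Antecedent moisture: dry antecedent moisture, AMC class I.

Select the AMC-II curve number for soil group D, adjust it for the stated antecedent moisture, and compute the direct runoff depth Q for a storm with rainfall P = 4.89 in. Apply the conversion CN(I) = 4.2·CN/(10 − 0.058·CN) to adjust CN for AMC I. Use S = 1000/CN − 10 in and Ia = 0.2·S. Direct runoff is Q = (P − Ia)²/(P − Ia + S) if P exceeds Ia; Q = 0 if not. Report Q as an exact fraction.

NRCS table: small grain, straight row, good condition, soil group D → CN(II) = 87
Adjust CN=87 to AMC I: 4.2·87/(10 − 0.058·87) → (1827/5) ÷ (2477/500) = 182700/2477 ≈ 73.759
S = 1000/(182700/2477) − 10 = 6500/1827 in ≈ 3.558 in
Initial abstraction Ia = S/5 = (6500/1827)/5 = 1300/1827 ≈ 0.712 in
Excess rainfall: 4.890 − 0.712 = 4.178 in; P > Ia so Q > 0
Q = (763403/182700)²/((763403/182700) + 6500/1827) = (582784140409/33379290000)/(1413403/182700) = 582784140409/258228728100 in ≈ 2.257 in

Q = 582784140409/258228728100 in ≈ 2.257 in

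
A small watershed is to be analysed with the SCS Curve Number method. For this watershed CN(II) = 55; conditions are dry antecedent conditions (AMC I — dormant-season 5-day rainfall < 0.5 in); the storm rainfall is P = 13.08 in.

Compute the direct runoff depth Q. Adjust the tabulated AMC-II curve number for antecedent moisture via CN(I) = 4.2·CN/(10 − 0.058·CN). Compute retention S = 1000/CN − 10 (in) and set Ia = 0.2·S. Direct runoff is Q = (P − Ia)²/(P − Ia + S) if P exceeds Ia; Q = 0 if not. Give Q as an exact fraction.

Q = 34727449/11802175 in ≈ 2.942 in

Dry (AMC I): CN(I) = 4.2·55/(10 − 0.058·55) = 231/(681/100) = 7700/227 ≈ 33.921
Max retention: S = 1000/(7700/227) − 10 = 1500/77 in (≈ 19.481 in)
Ia = 0.2S: 0.2·19.481 = 3.896 in (exactly 300/77)
P − Ia = 13.080 − 3.896 = 17679/1925 ≈ 9.184 in (> 0, runoff occurs)
Q = (17679/1925)²/((17679/1925) + 1500/77) = (312547041/3705625)/(55179/1925) = 34727449/11802175 in ≈ 2.942 in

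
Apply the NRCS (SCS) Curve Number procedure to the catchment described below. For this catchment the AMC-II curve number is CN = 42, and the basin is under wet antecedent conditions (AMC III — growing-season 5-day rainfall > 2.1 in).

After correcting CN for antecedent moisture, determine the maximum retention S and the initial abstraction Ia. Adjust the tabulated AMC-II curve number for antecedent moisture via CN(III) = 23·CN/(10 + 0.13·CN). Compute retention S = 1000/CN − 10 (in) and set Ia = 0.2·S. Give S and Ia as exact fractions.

S = 2900/483 in ≈ 6.004 in; Ia = 580/483 in ≈ 1.201 in

Wet (AMC III): CN(III) = 23·42/(10 + 0.13·42) = 966/(773/50) = 48300/773 ≈ 62.484
Max retention: S = 1000/(48300/773) − 10 = 2900/483 in (≈ 6.004 in)
Initial abstraction Ia = S/5 = (2900/483)/5 = 580/483 ≈ 1.201 in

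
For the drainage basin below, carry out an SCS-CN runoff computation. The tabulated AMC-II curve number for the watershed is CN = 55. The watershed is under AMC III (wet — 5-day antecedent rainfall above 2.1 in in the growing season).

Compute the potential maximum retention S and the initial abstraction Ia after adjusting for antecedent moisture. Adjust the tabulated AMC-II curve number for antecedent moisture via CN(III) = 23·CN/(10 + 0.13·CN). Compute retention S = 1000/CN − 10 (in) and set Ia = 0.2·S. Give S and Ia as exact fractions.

Wet (AMC III): CN(III) = 23·55/(10 + 0.13·55) = 1265/(343/20) = 25300/343 ≈ 73.761
Retention S: 1000/CN − 10 with CN=73.761 → S = 900/253 ≈ 3.557 in
Initial abstraction Ia = S/5 = (900/253)/5 = 180/253 ≈ 0.711 in

S = 900/253 in ≈ 3.557 in; Ia = 180/253 in ≈ 0.711 in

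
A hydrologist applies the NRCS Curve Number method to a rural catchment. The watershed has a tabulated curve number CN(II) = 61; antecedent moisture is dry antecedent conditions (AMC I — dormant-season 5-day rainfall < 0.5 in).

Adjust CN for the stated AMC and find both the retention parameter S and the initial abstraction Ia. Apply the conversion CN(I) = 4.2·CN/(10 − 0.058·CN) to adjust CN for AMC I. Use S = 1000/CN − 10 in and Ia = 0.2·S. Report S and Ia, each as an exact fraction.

S = 6500/427 in ≈ 15.222 in; Ia = 1300/427 in ≈ 3.044 in

Dry (AMC I): CN(I) = 4.2·61/(10 − 0.058·61) = (1281/5)/(3231/500) = 42700/1077 ≈ 39.647
S = 1000/(42700/1077) − 10 = 6500/427 in ≈ 15.222 in
Ia = 0.2·(6500/427) = 1300/427 in ≈ 3.044 in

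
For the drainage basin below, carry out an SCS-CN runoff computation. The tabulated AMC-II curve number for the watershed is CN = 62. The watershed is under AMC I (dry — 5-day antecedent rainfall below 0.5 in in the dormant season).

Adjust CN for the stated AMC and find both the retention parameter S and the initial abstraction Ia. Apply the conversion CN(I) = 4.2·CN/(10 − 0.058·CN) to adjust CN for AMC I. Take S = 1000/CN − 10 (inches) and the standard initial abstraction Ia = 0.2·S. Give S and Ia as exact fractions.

Adjust CN=62 to AMC I: 4.2·62/(10 − 0.058·62) → (1302/5) ÷ (1601/250) = 65100/1601 ≈ 40.662
Retention S: 1000/CN − 10 with CN=40.662 → S = 9500/651 ≈ 14.593 in
Ia = 0.2·(9500/651) = 1900/651 in ≈ 2.919 in

S = 9500/651 in ≈ 14.593 in; Ia = 1900/651 in ≈ 2.919 in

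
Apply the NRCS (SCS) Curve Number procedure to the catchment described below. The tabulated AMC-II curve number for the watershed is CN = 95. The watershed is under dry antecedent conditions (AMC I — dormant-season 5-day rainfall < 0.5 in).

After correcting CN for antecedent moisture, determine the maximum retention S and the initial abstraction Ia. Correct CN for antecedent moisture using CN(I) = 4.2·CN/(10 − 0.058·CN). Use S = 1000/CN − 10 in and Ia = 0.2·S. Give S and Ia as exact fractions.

Adjust CN=95 to AMC I: 4.2·95/(10 − 0.058·95) → 399 ÷ (449/100) = 39900/449 ≈ 88.864
Max retention: S = 1000/(39900/449) − 10 = 500/399 in (≈ 1.253 in)
Ia = 0.2S: 0.2·1.253 = 0.251 in (exactly 100/399)

S = 500/399 in ≈ 1.253 in; Ia = 100/399 in ≈ 0.251 in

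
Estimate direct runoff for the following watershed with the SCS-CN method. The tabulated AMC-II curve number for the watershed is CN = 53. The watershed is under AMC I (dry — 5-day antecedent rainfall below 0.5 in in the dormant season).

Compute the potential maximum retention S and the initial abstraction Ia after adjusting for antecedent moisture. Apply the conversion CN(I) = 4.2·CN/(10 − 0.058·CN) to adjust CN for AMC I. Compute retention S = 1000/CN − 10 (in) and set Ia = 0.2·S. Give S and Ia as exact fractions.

CN(I) from CN(II)=53: (4.2·53)/(10 − 0.058·53) = 111300/3463 ≈ 32.140
Retention S: 1000/CN − 10 with CN=32.140 → S = 23500/1113 ≈ 21.114 in
Initial abstraction Ia = S/5 = (23500/1113)/5 = 4700/1113 ≈ 4.223 in

S = 23500/1113 in ≈ 21.114 in; Ia = 4700/1113 in ≈ 4.223 in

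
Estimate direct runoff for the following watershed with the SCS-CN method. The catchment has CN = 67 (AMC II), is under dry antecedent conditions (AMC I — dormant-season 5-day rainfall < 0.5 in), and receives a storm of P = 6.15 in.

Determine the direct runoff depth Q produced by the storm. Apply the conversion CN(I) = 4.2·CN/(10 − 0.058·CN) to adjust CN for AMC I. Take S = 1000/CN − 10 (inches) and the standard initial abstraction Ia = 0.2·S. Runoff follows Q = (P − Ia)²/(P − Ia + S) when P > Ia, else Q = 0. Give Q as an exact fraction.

Q = 1273561969/1366544060 in ≈ 0.932 in

Adjust CN=67 to AMC I: 4.2·67/(10 − 0.058·67) → (1407/5) ÷ (3057/500) = 46900/1019 ≈ 46.026
S = 1000/(46900/1019) − 10 = 5500/469 in ≈ 11.727 in
Ia = 0.2·(5500/469) = 1100/469 in ≈ 2.345 in
P − Ia = 6.150 − 2.345 = 35687/9380 ≈ 3.805 in (> 0, runoff occurs)
Runoff Q = (P−Ia)²/(P−Ia+S) = (3.805)²/(3.805+11.727) = 1273561969/1366544060 ≈ 0.932 in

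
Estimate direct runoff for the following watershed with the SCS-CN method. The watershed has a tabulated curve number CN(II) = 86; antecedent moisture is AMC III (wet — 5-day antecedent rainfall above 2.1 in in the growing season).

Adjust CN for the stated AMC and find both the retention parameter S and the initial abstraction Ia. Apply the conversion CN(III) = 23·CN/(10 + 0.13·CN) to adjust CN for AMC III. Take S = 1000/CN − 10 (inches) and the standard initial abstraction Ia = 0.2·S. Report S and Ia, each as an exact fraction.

S = 700/989 in ≈ 0.708 in; Ia = 140/989 in ≈ 0.142 in

Adjust CN=86 to AMC III: 23·86/(10 + 0.13·86) → 1978 ÷ (1059/50) = 98900/1059 ≈ 93.390
Retention S: 1000/CN − 10 with CN=93.390 → S = 700/989 ≈ 0.708 in
Initial abstraction Ia = S/5 = (700/989)/5 = 140/989 ≈ 0.142 in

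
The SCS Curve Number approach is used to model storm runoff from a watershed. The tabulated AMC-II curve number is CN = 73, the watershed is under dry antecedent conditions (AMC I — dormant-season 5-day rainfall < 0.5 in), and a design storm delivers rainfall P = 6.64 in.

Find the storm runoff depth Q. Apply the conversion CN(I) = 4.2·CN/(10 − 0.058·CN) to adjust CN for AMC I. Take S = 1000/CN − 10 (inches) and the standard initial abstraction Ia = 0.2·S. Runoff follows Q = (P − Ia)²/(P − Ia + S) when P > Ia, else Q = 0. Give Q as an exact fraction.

CN(I) from CN(II)=73: (4.2·73)/(10 − 0.058·73) = 51100/961 ≈ 53.174
Max retention: S = 1000/(51100/961) − 10 = 4500/511 in (≈ 8.806 in)
Initial abstraction Ia = S/5 = (4500/511)/5 = 900/511 ≈ 1.761 in
Excess rainfall: 6.640 − 1.761 = 4.879 in; P > Ia so Q > 0
Q = (62326/12775)²/((62326/12775) + 4500/511) = (3884530276/163200625)/(174826/12775) = 1942265138/1116701075 in ≈ 1.739 in

Q = 1942265138/1116701075 in ≈ 1.739 in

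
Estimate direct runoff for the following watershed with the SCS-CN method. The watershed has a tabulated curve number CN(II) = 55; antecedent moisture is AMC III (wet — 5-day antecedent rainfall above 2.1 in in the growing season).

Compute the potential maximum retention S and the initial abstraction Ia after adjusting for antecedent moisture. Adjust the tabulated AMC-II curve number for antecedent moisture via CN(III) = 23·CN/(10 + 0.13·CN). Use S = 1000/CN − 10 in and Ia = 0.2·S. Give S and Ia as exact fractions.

S = 900/253 in ≈ 3.557 in; Ia = 180/253 in ≈ 0.711 in

CN(III) from CN(II)=55: (23·55)/(10 + 0.13·55) = 25300/343 ≈ 73.761
Max retention: S = 1000/(25300/343) − 10 = 900/253 in (≈ 3.557 in)
Ia = 0.2S: 0.2·3.557 = 0.711 in (exactly 180/253)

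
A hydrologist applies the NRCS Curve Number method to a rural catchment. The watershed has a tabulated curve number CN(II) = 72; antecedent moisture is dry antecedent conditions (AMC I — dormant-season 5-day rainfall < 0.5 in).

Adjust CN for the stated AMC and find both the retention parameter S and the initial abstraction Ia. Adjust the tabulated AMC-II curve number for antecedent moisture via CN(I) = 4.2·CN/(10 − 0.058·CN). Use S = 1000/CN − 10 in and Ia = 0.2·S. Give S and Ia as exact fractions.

S = 250/27 in ≈ 9.259 in; Ia = 50/27 in ≈ 1.852 in

Adjust CN=72 to AMC I: 4.2·72/(10 − 0.058·72) → (1512/5) ÷ (728/125) = 675/13 ≈ 51.923
Max retention: S = 1000/(675/13) − 10 = 250/27 in (≈ 9.259 in)
Ia = 0.2·(250/27) = 50/27 in ≈ 1.852 in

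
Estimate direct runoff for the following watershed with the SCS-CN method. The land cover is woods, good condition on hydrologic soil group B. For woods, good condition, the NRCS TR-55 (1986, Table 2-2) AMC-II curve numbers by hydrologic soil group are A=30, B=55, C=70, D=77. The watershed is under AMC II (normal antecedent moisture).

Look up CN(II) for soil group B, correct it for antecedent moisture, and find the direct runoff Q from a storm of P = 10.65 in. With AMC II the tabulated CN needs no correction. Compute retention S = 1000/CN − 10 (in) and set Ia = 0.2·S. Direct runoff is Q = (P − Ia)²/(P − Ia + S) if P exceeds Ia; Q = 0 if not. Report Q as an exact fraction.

Q = 1310763/277420 in ≈ 4.725 in

NRCS table: woods, good condition, soil group B → CN(II) = 55
Average conditions: CN = 55 (no AMC adjustment).
Max retention: S = 1000/55 − 10 = 90/11 in (≈ 8.182 in)
Initial abstraction Ia = S/5 = (90/11)/5 = 18/11 ≈ 1.636 in
P − Ia = 10.650 − 1.636 = 1983/220 ≈ 9.014 in (> 0, runoff occurs)
Runoff Q = (P−Ia)²/(P−Ia+S) = (9.014)²/(9.014+8.182) = 1310763/277420 ≈ 4.725 in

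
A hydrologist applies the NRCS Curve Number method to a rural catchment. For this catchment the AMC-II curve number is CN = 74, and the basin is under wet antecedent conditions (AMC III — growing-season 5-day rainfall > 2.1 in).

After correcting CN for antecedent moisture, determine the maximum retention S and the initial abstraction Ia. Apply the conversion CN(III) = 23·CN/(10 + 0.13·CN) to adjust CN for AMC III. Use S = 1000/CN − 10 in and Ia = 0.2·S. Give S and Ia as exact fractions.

S = 1300/851 in ≈ 1.528 in; Ia = 260/851 in ≈ 0.306 in

Adjust CN=74 to AMC III: 23·74/(10 + 0.13·74) → 1702 ÷ (981/50) = 85100/981 ≈ 86.748
S = 1000/(85100/981) − 10 = 1300/851 in ≈ 1.528 in
Initial abstraction Ia = S/5 = (1300/851)/5 = 260/851 ≈ 0.306 in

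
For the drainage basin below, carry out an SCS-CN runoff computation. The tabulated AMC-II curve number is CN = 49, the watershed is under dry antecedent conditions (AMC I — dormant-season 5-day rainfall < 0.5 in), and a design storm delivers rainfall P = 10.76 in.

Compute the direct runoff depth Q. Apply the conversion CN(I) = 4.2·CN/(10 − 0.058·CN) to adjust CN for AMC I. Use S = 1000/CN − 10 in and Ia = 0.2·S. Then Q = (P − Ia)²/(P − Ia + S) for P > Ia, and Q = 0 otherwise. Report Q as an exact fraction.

Q = 2476754289/2248939525 in ≈ 1.101 in

CN(I) from CN(II)=49: (4.2·49)/(10 − 0.058·49) = 34300/1193 ≈ 28.751
Max retention: S = 1000/(34300/1193) − 10 = 8500/343 in (≈ 24.781 in)
Ia = 0.2·(8500/343) = 1700/343 in ≈ 4.956 in
Excess rainfall: 10.760 − 4.956 = 5.804 in; P > Ia so Q > 0
Runoff Q = (P−Ia)²/(P−Ia+S) = (5.804)²/(5.804+24.781) = 2476754289/2248939525 ≈ 1.101 in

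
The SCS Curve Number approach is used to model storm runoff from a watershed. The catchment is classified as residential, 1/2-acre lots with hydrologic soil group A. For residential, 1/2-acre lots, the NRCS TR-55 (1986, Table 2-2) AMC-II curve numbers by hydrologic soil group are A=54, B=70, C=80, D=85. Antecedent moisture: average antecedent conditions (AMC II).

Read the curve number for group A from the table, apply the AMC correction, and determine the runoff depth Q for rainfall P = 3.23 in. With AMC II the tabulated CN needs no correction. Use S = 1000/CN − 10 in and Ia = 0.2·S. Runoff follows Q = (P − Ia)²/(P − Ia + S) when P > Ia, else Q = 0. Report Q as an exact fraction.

NRCS table: residential, 1/2-acre lots, soil group A → CN(II) = 54
AMC II — tabulated CN = 54 applies directly.
Max retention: S = 1000/54 − 10 = 230/27 in (≈ 8.519 in)
Ia = 0.2·(230/27) = 46/27 in ≈ 1.704 in
Since P=3.230 > Ia=1.704: effective rainfall P−Ia = 4121/2700 in
Runoff Q = (P−Ia)²/(P−Ia+S) = (1.526)²/(1.526+8.519) = 16982641/73226700 ≈ 0.232 in

Q = 16982641/73226700 in ≈ 0.232 in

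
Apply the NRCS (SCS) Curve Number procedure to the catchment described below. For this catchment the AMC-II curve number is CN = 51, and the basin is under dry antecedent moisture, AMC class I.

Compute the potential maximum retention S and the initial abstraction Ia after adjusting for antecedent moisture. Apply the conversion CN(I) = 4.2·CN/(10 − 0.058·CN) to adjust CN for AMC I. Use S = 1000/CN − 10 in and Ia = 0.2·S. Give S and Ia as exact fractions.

S = 3500/153 in ≈ 22.876 in; Ia = 700/153 in ≈ 4.575 in

Adjust CN=51 to AMC I: 4.2·51/(10 − 0.058·51) → (1071/5) ÷ (3521/500) = 15300/503 ≈ 30.417
Retention S: 1000/CN − 10 with CN=30.417 → S = 3500/153 ≈ 22.876 in
Ia = 0.2S: 0.2·22.876 = 4.575 in (exactly 700/153)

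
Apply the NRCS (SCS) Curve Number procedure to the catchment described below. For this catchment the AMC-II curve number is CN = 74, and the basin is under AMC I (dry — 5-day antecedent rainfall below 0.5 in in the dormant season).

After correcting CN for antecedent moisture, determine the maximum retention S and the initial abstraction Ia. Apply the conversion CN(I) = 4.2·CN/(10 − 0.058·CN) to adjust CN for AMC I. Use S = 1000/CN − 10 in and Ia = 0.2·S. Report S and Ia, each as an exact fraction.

Dry (AMC I): CN(I) = 4.2·74/(10 − 0.058·74) = (1554/5)/(1427/250) = 77700/1427 ≈ 54.450
S = 1000/(77700/1427) − 10 = 6500/777 in ≈ 8.366 in
Ia = 0.2S: 0.2·8.366 = 1.673 in (exactly 1300/777)

S = 6500/777 in ≈ 8.366 in; Ia = 1300/777 in ≈ 1.673 in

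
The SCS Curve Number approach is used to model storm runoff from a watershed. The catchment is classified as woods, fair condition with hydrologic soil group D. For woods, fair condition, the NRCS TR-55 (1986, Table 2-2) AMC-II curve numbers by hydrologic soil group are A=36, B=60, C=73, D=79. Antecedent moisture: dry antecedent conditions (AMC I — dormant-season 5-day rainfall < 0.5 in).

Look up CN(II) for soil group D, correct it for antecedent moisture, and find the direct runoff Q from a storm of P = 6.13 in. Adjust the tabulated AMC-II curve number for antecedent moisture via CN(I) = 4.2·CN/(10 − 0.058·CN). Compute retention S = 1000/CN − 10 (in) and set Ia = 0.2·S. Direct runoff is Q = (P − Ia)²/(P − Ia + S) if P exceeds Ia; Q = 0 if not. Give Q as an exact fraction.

Q = 1476634329/698573300 in ≈ 2.114 in

NRCS table: woods, fair condition, soil group D → CN(II) = 79
Adjust CN=79 to AMC I: 4.2·79/(10 − 0.058·79) → (1659/5) ÷ (2709/500) = 7900/129 ≈ 61.240
S = 1000/(7900/129) − 10 = 500/79 in ≈ 6.329 in
Initial abstraction Ia = S/5 = (500/79)/5 = 100/79 ≈ 1.266 in
Excess rainfall: 6.130 − 1.266 = 4.864 in; P > Ia so Q > 0
Q = (38427/7900)²/((38427/7900) + 500/79) = (1476634329/62410000)/(88427/7900) = 1476634329/698573300 in ≈ 2.114 in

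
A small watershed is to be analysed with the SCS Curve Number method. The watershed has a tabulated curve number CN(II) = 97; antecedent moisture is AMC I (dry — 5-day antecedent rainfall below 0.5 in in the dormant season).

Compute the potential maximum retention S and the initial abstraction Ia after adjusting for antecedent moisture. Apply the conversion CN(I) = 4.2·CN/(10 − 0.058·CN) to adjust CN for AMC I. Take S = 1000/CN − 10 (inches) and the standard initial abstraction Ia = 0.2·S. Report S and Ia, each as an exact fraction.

S = 500/679 in ≈ 0.736 in; Ia = 100/679 in ≈ 0.147 in

Adjust CN=97 to AMC I: 4.2·97/(10 − 0.058·97) → (2037/5) ÷ (2187/500) = 67900/729 ≈ 93.141
Max retention: S = 1000/(67900/729) − 10 = 500/679 in (≈ 0.736 in)
Ia = 0.2S: 0.2·0.736 = 0.147 in (exactly 100/679)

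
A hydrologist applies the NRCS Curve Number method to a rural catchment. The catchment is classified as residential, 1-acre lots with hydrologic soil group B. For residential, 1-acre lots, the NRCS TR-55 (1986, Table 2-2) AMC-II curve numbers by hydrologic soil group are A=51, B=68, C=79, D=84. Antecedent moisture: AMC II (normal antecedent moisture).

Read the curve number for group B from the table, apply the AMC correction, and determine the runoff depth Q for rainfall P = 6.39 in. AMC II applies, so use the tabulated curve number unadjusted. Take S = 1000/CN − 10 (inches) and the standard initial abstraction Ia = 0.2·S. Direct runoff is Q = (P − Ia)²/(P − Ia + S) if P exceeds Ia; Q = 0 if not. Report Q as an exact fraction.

Q = 85803169/29347100 in ≈ 2.924 in

NRCS table: residential, 1-acre lots, soil group B → CN(II) = 68
Average conditions: CN = 68 (no AMC adjustment).
Retention S: 1000/CN − 10 with CN=68.000 → S = 80/17 ≈ 4.706 in
Ia = 0.2S: 0.2·4.706 = 0.941 in (exactly 16/17)
Excess rainfall: 6.390 − 0.941 = 5.449 in; P > Ia so Q > 0
Runoff Q = (P−Ia)²/(P−Ia+S) = (5.449)²/(5.449+4.706) = 85803169/29347100 ≈ 2.924 in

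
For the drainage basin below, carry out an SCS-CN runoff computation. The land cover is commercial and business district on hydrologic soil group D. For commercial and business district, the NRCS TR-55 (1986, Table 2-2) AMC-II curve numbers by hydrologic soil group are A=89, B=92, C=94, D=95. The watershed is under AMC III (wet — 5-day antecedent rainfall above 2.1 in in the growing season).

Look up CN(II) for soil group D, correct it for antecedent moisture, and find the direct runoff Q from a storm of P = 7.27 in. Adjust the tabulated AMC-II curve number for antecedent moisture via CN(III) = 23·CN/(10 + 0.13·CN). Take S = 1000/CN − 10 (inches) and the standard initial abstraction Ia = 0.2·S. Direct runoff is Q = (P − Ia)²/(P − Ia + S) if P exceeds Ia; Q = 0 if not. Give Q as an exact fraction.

NRCS table: commercial and business district, soil group D → CN(II) = 95
CN(III) from CN(II)=95: (23·95)/(10 + 0.13·95) = 43700/447 ≈ 97.763
S = 1000/(43700/447) − 10 = 100/437 in ≈ 0.229 in
Initial abstraction Ia = S/5 = (100/437)/5 = 20/437 ≈ 0.046 in
Excess rainfall: 7.270 − 0.046 = 7.224 in; P > Ia so Q > 0
Q = (315699/43700)²/((315699/43700) + 100/437) = (99665858601/1909690000)/(325699/43700) = 99665858601/14233046300 in ≈ 7.002 in

Q = 99665858601/14233046300 in ≈ 7.002 in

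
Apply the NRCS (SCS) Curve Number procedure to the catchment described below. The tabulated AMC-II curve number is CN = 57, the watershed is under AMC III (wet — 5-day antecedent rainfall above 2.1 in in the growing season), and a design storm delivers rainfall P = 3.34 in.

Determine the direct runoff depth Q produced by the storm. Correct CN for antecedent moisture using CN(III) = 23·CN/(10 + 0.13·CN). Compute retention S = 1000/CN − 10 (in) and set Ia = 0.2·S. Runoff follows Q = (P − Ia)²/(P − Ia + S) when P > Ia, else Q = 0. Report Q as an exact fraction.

CN(III) from CN(II)=57: (23·57)/(10 + 0.13·57) = 131100/1741 ≈ 75.302
S = 1000/(131100/1741) − 10 = 4300/1311 in ≈ 3.280 in
Initial abstraction Ia = S/5 = (4300/1311)/5 = 860/1311 ≈ 0.656 in
Excess rainfall: 3.340 − 0.656 = 2.684 in; P > Ia so Q > 0
Runoff Q = (P−Ia)²/(P−Ia+S) = (2.684)²/(2.684+3.280) = 30953827969/25625920350 ≈ 1.208 in

Q = 30953827969/25625920350 in ≈ 1.208 in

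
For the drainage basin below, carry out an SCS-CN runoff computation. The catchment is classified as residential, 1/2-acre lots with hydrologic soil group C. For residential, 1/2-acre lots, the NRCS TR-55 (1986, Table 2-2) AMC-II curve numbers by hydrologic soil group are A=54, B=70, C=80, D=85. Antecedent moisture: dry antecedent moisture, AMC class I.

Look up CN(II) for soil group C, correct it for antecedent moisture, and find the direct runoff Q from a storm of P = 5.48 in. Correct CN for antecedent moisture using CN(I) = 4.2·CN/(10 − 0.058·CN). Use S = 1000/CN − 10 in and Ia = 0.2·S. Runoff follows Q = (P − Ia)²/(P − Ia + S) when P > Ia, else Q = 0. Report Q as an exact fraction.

Q = 5071504/2822925 in ≈ 1.797 in

NRCS table: residential, 1/2-acre lots, soil group C → CN(II) = 80
Dry (AMC I): CN(I) = 4.2·80/(10 − 0.058·80) = 336/(134/25) = 4200/67 ≈ 62.687
S = 1000/(4200/67) − 10 = 125/21 in ≈ 5.952 in
Ia = 0.2S: 0.2·5.952 = 1.190 in (exactly 25/21)
Excess rainfall: 5.480 − 1.190 = 4.290 in; P > Ia so Q > 0
Q: (2252/525)² ÷ (5377/525) = 5071504/2822925 in (≈ 1.797 in)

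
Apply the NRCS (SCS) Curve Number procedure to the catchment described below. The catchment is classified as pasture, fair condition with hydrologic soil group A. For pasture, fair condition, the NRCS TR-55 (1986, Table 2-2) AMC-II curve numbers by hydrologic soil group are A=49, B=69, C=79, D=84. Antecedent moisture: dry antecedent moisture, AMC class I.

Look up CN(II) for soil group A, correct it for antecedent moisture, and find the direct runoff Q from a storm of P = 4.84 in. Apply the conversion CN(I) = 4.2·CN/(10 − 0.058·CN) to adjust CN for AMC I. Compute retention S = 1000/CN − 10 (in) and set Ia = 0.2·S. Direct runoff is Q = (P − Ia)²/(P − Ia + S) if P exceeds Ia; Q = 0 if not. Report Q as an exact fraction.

NRCS table: pasture, fair condition, soil group A → CN(II) = 49
Adjust CN=49 to AMC I: 4.2·49/(10 − 0.058·49) → (1029/5) ÷ (3579/500) = 34300/1193 ≈ 28.751
Max retention: S = 1000/(34300/1193) − 10 = 8500/343 in (≈ 24.781 in)
Ia = 0.2S: 0.2·24.781 = 4.956 in (exactly 1700/343)
P = 4.840 ≤ Ia = 4.956 in: entire storm abstracted, Q = 0.

Q = 0 in ≈ 0.000 in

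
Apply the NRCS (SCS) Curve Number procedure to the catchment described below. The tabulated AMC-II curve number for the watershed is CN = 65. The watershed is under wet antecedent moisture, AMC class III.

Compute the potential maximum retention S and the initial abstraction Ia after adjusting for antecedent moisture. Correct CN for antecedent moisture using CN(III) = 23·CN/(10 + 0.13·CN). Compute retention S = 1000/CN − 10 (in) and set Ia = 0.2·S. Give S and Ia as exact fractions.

S = 700/299 in ≈ 2.341 in; Ia = 140/299 in ≈ 0.468 in

Adjust CN=65 to AMC III: 23·65/(10 + 0.13·65) → 1495 ÷ (369/20) = 29900/369 ≈ 81.030
S = 1000/(29900/369) − 10 = 700/299 in ≈ 2.341 in
Initial abstraction Ia = S/5 = (700/299)/5 = 140/299 ≈ 0.468 in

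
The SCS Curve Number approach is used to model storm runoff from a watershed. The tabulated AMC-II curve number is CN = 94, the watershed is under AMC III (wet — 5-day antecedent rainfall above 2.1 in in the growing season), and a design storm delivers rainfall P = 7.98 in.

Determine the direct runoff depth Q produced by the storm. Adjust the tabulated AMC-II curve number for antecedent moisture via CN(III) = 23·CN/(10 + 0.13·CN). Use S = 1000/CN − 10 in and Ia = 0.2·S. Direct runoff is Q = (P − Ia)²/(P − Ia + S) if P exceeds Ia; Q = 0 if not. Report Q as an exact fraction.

Q = 61152388587/7987130650 in ≈ 7.656 in

CN(III) from CN(II)=94: (23·94)/(10 + 0.13·94) = 108100/1111 ≈ 97.300
Retention S: 1000/CN − 10 with CN=97.300 → S = 300/1081 ≈ 0.278 in
Ia = 0.2S: 0.2·0.278 = 0.056 in (exactly 60/1081)
Excess rainfall: 7.980 − 0.056 = 7.924 in; P > Ia so Q > 0
Runoff Q = (P−Ia)²/(P−Ia+S) = (7.924)²/(7.924+0.278) = 61152388587/7987130650 ≈ 7.656 in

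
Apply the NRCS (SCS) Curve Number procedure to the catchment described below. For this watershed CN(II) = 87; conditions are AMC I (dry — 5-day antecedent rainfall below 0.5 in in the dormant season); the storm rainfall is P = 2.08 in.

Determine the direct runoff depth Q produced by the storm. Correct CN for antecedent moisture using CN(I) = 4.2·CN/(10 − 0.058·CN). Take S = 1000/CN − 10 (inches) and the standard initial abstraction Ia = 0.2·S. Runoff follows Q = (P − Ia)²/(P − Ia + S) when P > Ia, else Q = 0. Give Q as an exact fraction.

Q = 75129808/197635725 in ≈ 0.380 in

Adjust CN=87 to AMC I: 4.2·87/(10 − 0.058·87) → (1827/5) ÷ (2477/500) = 182700/2477 ≈ 73.759
Retention S: 1000/CN − 10 with CN=73.759 → S = 6500/1827 ≈ 3.558 in
Initial abstraction Ia = S/5 = (6500/1827)/5 = 1300/1827 ≈ 0.712 in
P − Ia = 2.080 − 0.712 = 62504/45675 ≈ 1.368 in (> 0, runoff occurs)
Q: (62504/45675)² ÷ (225004/45675) = 75129808/197635725 in (≈ 0.380 in)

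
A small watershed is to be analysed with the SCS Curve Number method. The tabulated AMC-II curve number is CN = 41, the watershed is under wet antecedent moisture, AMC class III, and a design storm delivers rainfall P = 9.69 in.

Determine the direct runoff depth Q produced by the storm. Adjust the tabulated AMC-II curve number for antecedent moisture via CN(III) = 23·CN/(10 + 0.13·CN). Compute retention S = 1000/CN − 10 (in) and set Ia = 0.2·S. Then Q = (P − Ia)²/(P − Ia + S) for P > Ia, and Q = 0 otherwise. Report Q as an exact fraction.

Q = 633245118289/130677828100 in ≈ 4.846 in

Wet (AMC III): CN(III) = 23·41/(10 + 0.13·41) = 943/(1533/100) = 94300/1533 ≈ 61.513
S = 1000/(94300/1533) − 10 = 5900/943 in ≈ 6.257 in
Ia = 0.2S: 0.2·6.257 = 1.251 in (exactly 1180/943)
Since P=9.690 > Ia=1.251: effective rainfall P−Ia = 795767/94300 in
Runoff Q = (P−Ia)²/(P−Ia+S) = (8.439)²/(8.439+6.257) = 633245118289/130677828100 ≈ 4.846 in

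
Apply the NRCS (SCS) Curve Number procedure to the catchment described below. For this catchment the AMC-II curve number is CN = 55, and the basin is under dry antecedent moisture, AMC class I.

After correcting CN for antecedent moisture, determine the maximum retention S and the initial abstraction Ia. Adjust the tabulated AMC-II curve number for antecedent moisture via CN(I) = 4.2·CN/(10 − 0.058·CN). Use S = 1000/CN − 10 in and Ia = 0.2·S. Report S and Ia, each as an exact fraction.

S = 1500/77 in ≈ 19.481 in; Ia = 300/77 in ≈ 3.896 in

Adjust CN=55 to AMC I: 4.2·55/(10 − 0.058·55) → 231 ÷ (681/100) = 7700/227 ≈ 33.921
Retention S: 1000/CN − 10 with CN=33.921 → S = 1500/77 ≈ 19.481 in
Initial abstraction Ia = S/5 = (1500/77)/5 = 300/77 ≈ 3.896 in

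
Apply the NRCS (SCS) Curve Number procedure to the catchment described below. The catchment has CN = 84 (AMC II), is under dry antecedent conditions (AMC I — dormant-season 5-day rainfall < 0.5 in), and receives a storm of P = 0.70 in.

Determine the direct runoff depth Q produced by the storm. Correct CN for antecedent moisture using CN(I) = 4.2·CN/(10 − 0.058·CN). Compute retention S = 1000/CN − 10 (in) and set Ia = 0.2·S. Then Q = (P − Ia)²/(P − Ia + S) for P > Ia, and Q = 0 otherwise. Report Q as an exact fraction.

Dry (AMC I): CN(I) = 4.2·84/(10 − 0.058·84) = (1764/5)/(641/125) = 44100/641 ≈ 68.799
Max retention: S = 1000/(44100/641) − 10 = 2000/441 in (≈ 4.535 in)
Ia = 0.2·(2000/441) = 400/441 in ≈ 0.907 in
P = 0.700 ≤ Ia = 0.907 in: entire storm abstracted, Q = 0.

Q = 0 in ≈ 0.000 in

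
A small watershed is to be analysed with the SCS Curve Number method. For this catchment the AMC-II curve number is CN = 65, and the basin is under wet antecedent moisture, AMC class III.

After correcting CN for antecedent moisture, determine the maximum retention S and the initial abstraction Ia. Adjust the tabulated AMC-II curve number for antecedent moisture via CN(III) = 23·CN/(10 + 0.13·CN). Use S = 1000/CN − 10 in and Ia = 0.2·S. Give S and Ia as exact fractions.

S = 700/299 in ≈ 2.341 in; Ia = 140/299 in ≈ 0.468 in

Adjust CN=65 to AMC III: 23·65/(10 + 0.13·65) → 1495 ÷ (369/20) = 29900/369 ≈ 81.030
Max retention: S = 1000/(29900/369) − 10 = 700/299 in (≈ 2.341 in)
Ia = 0.2·(700/299) = 140/299 in ≈ 0.468 in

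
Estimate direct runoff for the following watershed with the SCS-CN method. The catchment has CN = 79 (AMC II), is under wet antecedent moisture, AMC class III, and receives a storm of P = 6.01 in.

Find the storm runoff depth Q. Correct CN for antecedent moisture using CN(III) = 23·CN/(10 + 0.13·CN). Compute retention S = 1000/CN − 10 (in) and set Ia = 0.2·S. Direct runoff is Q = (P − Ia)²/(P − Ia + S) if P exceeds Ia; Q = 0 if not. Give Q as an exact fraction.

Wet (AMC III): CN(III) = 23·79/(10 + 0.13·79) = 1817/(2027/100) = 181700/2027 ≈ 89.640
Retention S: 1000/CN − 10 with CN=89.640 → S = 2100/1817 ≈ 1.156 in
Initial abstraction Ia = S/5 = (2100/1817)/5 = 420/1817 ≈ 0.231 in
P − Ia = 6.010 − 0.231 = 1050017/181700 ≈ 5.779 in (> 0, runoff occurs)
Q = (1050017/181700)²/((1050017/181700) + 2100/1817) = (1102535700289/33014890000)/(1260017/181700) = 1102535700289/228945088900 in ≈ 4.816 in

Q = 1102535700289/228945088900 in ≈ 4.816 in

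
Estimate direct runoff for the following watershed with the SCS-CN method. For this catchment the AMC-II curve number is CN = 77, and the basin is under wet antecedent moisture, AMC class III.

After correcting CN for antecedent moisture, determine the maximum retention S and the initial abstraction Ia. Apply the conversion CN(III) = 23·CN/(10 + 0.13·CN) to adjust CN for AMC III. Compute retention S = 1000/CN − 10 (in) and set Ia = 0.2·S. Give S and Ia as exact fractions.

Adjust CN=77 to AMC III: 23·77/(10 + 0.13·77) → 1771 ÷ (2001/100) = 7700/87 ≈ 88.506
S = 1000/(7700/87) − 10 = 100/77 in ≈ 1.299 in
Initial abstraction Ia = S/5 = (100/77)/5 = 20/77 ≈ 0.260 in

S = 100/77 in ≈ 1.299 in; Ia = 20/77 in ≈ 0.260 in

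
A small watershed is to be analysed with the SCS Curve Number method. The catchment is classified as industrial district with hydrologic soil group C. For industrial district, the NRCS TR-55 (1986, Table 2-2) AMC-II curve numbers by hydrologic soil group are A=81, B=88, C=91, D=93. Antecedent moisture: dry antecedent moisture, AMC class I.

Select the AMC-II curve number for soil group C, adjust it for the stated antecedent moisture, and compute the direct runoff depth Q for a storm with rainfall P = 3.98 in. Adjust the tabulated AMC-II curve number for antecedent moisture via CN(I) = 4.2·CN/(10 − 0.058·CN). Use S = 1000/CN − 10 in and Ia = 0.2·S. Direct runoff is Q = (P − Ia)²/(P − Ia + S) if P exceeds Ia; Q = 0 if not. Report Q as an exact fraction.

Q = 12490968169/5948401550 in ≈ 2.100 in

NRCS table: industrial district, soil group C → CN(II) = 91
Adjust CN=91 to AMC I: 4.2·91/(10 − 0.058·91) → (1911/5) ÷ (2361/500) = 63700/787 ≈ 80.940
Max retention: S = 1000/(63700/787) − 10 = 1500/637 in (≈ 2.355 in)
Initial abstraction Ia = S/5 = (1500/637)/5 = 300/637 ≈ 0.471 in
P − Ia = 3.980 − 0.471 = 111763/31850 ≈ 3.509 in (> 0, runoff occurs)
Q: (111763/31850)² ÷ (186763/31850) = 12490968169/5948401550 in (≈ 2.100 in)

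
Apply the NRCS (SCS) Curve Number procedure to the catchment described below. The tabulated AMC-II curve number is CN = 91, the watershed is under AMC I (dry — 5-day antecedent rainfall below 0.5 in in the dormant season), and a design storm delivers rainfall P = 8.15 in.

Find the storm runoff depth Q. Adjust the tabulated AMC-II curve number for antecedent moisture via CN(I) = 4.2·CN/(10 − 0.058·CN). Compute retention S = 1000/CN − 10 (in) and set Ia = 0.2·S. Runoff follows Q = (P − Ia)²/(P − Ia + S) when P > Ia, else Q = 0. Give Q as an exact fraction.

Adjust CN=91 to AMC I: 4.2·91/(10 − 0.058·91) → (1911/5) ÷ (2361/500) = 63700/787 ≈ 80.940
Max retention: S = 1000/(63700/787) − 10 = 1500/637 in (≈ 2.355 in)
Ia = 0.2S: 0.2·2.355 = 0.471 in (exactly 300/637)
P − Ia = 8.150 − 0.471 = 97831/12740 ≈ 7.679 in (> 0, runoff occurs)
Runoff Q = (P−Ia)²/(P−Ia+S) = (7.679)²/(7.679+2.355) = 9570904561/1628566940 ≈ 5.877 in

Q = 9570904561/1628566940 in ≈ 5.877 in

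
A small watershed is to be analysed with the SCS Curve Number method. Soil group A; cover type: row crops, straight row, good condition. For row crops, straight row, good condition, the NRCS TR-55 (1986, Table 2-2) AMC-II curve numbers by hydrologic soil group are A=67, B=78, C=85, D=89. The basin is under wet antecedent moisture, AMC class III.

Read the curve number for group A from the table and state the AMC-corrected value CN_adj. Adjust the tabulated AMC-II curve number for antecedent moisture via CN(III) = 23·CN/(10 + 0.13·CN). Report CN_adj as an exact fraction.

NRCS table: row crops, straight row, good condition, soil group A → CN(II) = 67
Adjust CN=67 to AMC III: 23·67/(10 + 0.13·67) → 1541 ÷ (1871/100) = 154100/1871 ≈ 82.362

CN_adj = 154100/1871 ≈ 82.362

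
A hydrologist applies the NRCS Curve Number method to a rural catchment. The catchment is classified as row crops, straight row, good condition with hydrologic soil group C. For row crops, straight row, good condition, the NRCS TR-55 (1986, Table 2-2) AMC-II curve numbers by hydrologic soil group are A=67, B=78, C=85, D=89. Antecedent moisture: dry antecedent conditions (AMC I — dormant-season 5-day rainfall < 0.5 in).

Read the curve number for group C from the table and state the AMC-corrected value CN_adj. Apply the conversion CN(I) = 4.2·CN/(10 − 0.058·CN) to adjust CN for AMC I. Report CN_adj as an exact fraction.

CN_adj = 11900/169 ≈ 70.414

NRCS table: row crops, straight row, good condition, soil group C → CN(II) = 85
CN(I) from CN(II)=85: (4.2·85)/(10 − 0.058·85) = 11900/169 ≈ 70.414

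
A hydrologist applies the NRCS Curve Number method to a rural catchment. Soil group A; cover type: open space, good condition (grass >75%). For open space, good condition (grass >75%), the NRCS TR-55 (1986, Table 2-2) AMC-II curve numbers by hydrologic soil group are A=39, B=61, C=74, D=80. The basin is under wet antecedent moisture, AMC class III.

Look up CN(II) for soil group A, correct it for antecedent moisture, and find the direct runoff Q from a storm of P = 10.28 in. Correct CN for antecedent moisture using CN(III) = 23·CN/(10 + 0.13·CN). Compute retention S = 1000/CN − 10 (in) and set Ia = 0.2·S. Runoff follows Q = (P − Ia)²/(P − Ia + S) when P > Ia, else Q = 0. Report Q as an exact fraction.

NRCS table: open space, good condition (grass >75%), soil group A → CN(II) = 39
Adjust CN=39 to AMC III: 23·39/(10 + 0.13·39) → 897 ÷ (1507/100) = 89700/1507 ≈ 59.522
Retention S: 1000/CN − 10 with CN=59.522 → S = 6100/897 ≈ 6.800 in
Initial abstraction Ia = S/5 = (6100/897)/5 = 1220/897 ≈ 1.360 in
Since P=10.280 > Ia=1.360: effective rainfall P−Ia = 200029/22425 in
Q = (200029/22425)²/((200029/22425) + 6100/897) = (40011600841/502880625)/(352529/22425) = 40011600841/7905462825 in ≈ 5.061 in

Q = 40011600841/7905462825 in ≈ 5.061 in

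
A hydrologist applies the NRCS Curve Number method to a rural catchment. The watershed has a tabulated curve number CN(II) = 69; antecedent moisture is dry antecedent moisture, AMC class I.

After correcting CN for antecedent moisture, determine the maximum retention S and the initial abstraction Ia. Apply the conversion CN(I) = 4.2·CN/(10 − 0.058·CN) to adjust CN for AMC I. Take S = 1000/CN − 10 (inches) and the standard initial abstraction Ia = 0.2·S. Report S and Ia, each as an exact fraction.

Dry (AMC I): CN(I) = 4.2·69/(10 − 0.058·69) = (1449/5)/(2999/500) = 144900/2999 ≈ 48.316
Max retention: S = 1000/(144900/2999) − 10 = 15500/1449 in (≈ 10.697 in)
Initial abstraction Ia = S/5 = (15500/1449)/5 = 3100/1449 ≈ 2.139 in

S = 15500/1449 in ≈ 10.697 in; Ia = 3100/1449 in ≈ 2.139 in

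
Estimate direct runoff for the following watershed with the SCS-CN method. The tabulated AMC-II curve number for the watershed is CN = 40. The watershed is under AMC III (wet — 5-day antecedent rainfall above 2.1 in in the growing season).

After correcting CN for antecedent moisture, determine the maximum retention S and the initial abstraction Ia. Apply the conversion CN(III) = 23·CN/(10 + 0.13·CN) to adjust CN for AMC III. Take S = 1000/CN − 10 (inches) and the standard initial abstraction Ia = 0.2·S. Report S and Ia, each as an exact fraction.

S = 150/23 in ≈ 6.522 in; Ia = 30/23 in ≈ 1.304 in

CN(III) from CN(II)=40: (23·40)/(10 + 0.13·40) = 1150/19 ≈ 60.526
Max retention: S = 1000/(1150/19) − 10 = 150/23 in (≈ 6.522 in)
Ia = 0.2·(150/23) = 30/23 in ≈ 1.304 in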